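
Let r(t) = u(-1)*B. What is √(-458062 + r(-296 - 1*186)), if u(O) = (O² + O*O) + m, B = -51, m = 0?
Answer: 2*I*√114541 ≈ 676.88*I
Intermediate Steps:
u(O) = 2*O² (u(O) = (O² + O*O) + 0 = (O² + O²) + 0 = 2*O² + 0 = 2*O²)
r(t) = -102 (r(t) = (2*(-1)²)*(-51) = (2*1)*(-51) = 2*(-51) = -102)
√(-458062 + r(-296 - 1*186)) = √(-458062 - 102) = √(-458164) = 2*I*√114541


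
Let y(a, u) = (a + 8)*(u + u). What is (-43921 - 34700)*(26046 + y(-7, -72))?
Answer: -2036441142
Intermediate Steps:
y(a, u) = 2*u*(8 + a) (y(a, u) = (8 + a)*(2*u) = 2*u*(8 + a))
(-43921 - 34700)*(26046 + y(-7, -72)) = (-43921 - 34700)*(26046 + 2*(-72)*(8 - 7)) = -78621*(26046 + 2*(-72)*1) = -78621*(26046 - 144) = -78621*25902 = -2036441142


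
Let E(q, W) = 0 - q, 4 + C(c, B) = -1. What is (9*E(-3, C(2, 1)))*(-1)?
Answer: -27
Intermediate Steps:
C(c, B) = -5 (C(c, B) = -4 - 1 = -5)
E(q, W) = -q
(9*E(-3, C(2, 1)))*(-1) = (9*(-1*(-3)))*(-1) = (9*3)*(-1) = 27*(-1) = -27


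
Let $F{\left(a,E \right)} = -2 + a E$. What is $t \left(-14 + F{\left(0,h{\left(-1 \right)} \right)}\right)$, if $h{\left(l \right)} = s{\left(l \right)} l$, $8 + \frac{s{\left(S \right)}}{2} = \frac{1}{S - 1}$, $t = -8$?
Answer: $128$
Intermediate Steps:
$s{\left(S \right)} = -16 + \frac{2}{-1 + S}$ ($s{\left(S \right)} = -16 + \frac{2}{S - 1} = -16 + \frac{2}{-1 + S}$)
$h{\left(l \right)} = \frac{2 l \left(9 - 8 l\right)}{-1 + l}$ ($h{\left(l \right)} = \frac{2 \left(9 - 8 l\right)}{-1 + l} l = \frac{2 l \left(9 - 8 l\right)}{-1 + l}$)
$F{\left(a,E \right)} = -2 + E a$
$t \left(-14 + F{\left(0,h{\left(-1 \right)} \right)}\right) = - 8 \left(-14 - \left(2 - 2 \left(-1\right) \frac{1}{-1 - 1} \left(9 - -8\right) 0\right)\right) = - 8 \left(-14 - \left(2 - 2 \left(-1\right) \frac{1}{-2} \left(9 + 8\right) 0\right)\right) = - 8 \left(-14 - \left(2 - 2 \left(-1\right) \left(- \frac{1}{2}\right) 17 \cdot 0\right)\right) = - 8 \left(-14 + \left(-2 + 17 \cdot 0\right)\right) = - 8 \left(-14 + \left(-2 + 0\right)\right) = - 8 \left(-14 - 2\right) = \left(-8\right) \left(-16\right) = 128$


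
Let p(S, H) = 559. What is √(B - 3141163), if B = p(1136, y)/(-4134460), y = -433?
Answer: I*√13423571212055973485/2067230 ≈ 1772.3*I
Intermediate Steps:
B = -559/4134460 (B = 559/(-4134460) = 559*(-1/4134460) = -559/4134460 ≈ -0.00013520)
√(B - 3141163) = √(-559/4134460 - 3141163) = √(-12987012777539/4134460) = I*√13423571212055973485/2067230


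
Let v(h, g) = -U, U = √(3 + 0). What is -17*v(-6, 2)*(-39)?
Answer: -663*√3 ≈ -1148.3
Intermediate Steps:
U = √3 ≈ 1.7320
v(h, g) = -√3
-17*v(-6, 2)*(-39) = -(-17)*√3*(-39) = (17*√3)*(-39) = -663*√3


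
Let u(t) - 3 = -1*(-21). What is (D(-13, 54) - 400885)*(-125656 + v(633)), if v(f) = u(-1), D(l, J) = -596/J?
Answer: 1359865014976/27 ≈ 5.0365e+10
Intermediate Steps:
u(t) = 24 (u(t) = 3 - 1*(-21) = 3 + 21 = 24)
v(f) = 24
(D(-13, 54) - 400885)*(-125656 + v(633)) = (-596/54 - 400885)*(-125656 + 24) = (-596*1/54 - 400885)*(-125632) = (-298/27 - 400885)*(-125632) = -10824193/27*(-125632) = 1359865014976/27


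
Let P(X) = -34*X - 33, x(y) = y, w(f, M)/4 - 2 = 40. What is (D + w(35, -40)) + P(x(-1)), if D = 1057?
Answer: 1226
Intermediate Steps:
w(f, M) = 168 (w(f, M) = 8 + 4*40 = 8 + 160 = 168)
P(X) = -33 - 34*X
(D + w(35, -40)) + P(x(-1)) = (1057 + 168) + (-33 - 34*(-1)) = 1225 + (-33 + 34) = 1225 + 1 = 1226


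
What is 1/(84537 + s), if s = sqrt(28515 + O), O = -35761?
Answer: 84537/7146511615 - I*sqrt(7246)/7146511615 ≈ 1.1829e-5 - 1.1911e-8*I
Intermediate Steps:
s = I*sqrt(7246) (s = sqrt(28515 - 35761) = sqrt(-7246) = I*sqrt(7246) ≈ 85.123*I)
1/(84537 + s) = 1/(84537 + I*sqrt(7246))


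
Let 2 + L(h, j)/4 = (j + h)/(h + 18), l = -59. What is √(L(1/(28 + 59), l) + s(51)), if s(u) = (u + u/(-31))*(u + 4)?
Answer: √6355720732082/48577 ≈ 51.898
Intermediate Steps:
s(u) = 30*u*(4 + u)/31 (s(u) = (u + u*(-1/31))*(4 + u) = (u - u/31)*(4 + u) = (30*u/31)*(4 + u) = 30*u*(4 + u)/31)
L(h, j) = -8 + 4*(h + j)/(18 + h) (L(h, j) = -8 + 4*((j + h)/(h + 18)) = -8 + 4*((h + j)/(18 + h)) = -8 + 4*(h + j)/(18 + h))
√(L(1/(28 + 59), l) + s(51)) = √(4*(-36 - 59 - 1/(28 + 59))/(18 + 1/(28 + 59)) + (30/31)*51*(4 + 51)) = √(4*(-36 - 59 - 1/87)/(18 + 1/87) + (30/31)*51*55) = √(4*(-36 - 59 - 1*1/87)/(18 + 1/87) + 84150/31) = √(4*(-36 - 59 - 1/87)/(1567/87) + 84150/31) = √(4*(87/1567)*(-8266/87) + 84150/31) = √(-33064/1567 + 84150/31) = √(130838066/48577) = √6355720732082/48577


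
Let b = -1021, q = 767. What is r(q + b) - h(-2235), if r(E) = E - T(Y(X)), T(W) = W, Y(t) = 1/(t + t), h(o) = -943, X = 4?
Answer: 5511/8 ≈ 688.88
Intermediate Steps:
Y(t) = 1/(2*t)
r(E) = -⅛ + E (r(E) = E - 1/(2*4) = E - 1*⅛ = E - ⅛ = -⅛ + E)
r(q + b) - h(-2235) = (-⅛ + (767 - 1021)) - 1*(-943) = (-⅛ - 254) + 943 = -2033/8 + 943 = 5511/8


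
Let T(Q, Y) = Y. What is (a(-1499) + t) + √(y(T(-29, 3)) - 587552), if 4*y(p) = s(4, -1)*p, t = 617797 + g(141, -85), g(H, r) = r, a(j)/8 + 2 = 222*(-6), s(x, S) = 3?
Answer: 607040 + I*√2350199/2 ≈ 6.0704e+5 + 766.52*I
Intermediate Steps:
a(j) = -10672 (a(j) = -16 + 8*(222*(-6)) = -16 + 8*(-1332) = -16 - 10656 = -10672)
t = 617712 (t = 617797 - 85 = 617712)
y(p) = 3*p/4 (y(p) = (3*p)/4 = 3*p/4)
(a(-1499) + t) + √(y(T(-29, 3)) - 587552) = (-10672 + 617712) + √((¾)*3 - 587552) = 607040 + √(9/4 - 587552) = 607040 + √(-2350199/4) = 607040 + I*√2350199/2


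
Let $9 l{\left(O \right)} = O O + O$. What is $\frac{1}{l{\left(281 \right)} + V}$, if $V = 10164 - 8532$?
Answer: $\frac{3}{31310} \approx 9.5816 \cdot 10^{-5}$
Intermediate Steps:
$l{\left(O \right)} = \frac{O}{9} + \frac{O^{2}}{9}$ ($l{\left(O \right)} = \frac{O O + O}{9} = \frac{O^{2} + O}{9} = \frac{O + O^{2}}{9} = \frac{O}{9} + \frac{O^{2}}{9}$)
$V = 1632$ ($V = 10164 - 8532 = 1632$)
$\frac{1}{l{\left(281 \right)} + V} = \frac{1}{\frac{1}{9} \cdot 281 \left(1 + 281\right) + 1632} = \frac{1}{\frac{1}{9} \cdot 281 \cdot 282 + 1632} = \frac{1}{\frac{26414}{3} + 1632} = \frac{1}{\frac{31310}{3}} = \frac{3}{31310}$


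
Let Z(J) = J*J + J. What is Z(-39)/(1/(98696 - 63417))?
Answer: 52283478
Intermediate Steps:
Z(J) = J + J² (Z(J) = J² + J = J + J²)
Z(-39)/(1/(98696 - 63417)) = (-39*(1 - 39))/(1/(98696 - 63417)) = (-39*(-38))/(1/35279) = 1482/(1/35279) = 1482*35279 = 52283478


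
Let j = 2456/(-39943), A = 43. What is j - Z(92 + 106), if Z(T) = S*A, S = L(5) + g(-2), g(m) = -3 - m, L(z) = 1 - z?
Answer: 8585289/39943 ≈ 214.94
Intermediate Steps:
S = -5 (S = (1 - 1*5) + (-3 - 1*(-2)) = (1 - 5) + (-3 + 2) = -4 - 1 = -5)
j = -2456/39943 (j = 2456*(-1/39943) = -2456/39943 ≈ -0.061488)
Z(T) = -215 (Z(T) = -5*43 = -215)
j - Z(92 + 106) = -2456/39943 - 1*(-215) = -2456/39943 + 215 = 8585289/39943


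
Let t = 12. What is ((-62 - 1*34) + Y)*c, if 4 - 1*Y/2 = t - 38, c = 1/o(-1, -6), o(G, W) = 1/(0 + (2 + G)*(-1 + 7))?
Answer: -216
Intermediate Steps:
o(G, W) = 1/(12 + 6*G) (o(G, W) = 1/(0 + (2 + G)*6) = 1/(0 + (12 + 6*G)) = 1/(12 + 6*G))
c = 6 (c = 1/(1/(6*(2 - 1))) = 1/((⅙)/1) = 1/((⅙)*1) = 1/(⅙) = 6)
Y = 60 (Y = 8 - 2*(12 - 38) = 8 - 2*(-26) = 8 + 52 = 60)
((-62 - 1*34) + Y)*c = ((-62 - 1*34) + 60)*6 = ((-62 - 34) + 60)*6 = (-96 + 60)*6 = -36*6 = -216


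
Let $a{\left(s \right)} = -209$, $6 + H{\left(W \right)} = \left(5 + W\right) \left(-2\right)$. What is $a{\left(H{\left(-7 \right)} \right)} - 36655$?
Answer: $-36864$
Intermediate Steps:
$H{\left(W \right)} = -16 - 2 W$ ($H{\left(W \right)} = -6 + \left(5 + W\right) \left(-2\right) = -6 - \left(10 + 2 W\right) = -16 - 2 W$)
$a{\left(H{\left(-7 \right)} \right)} - 36655 = -209 - 36655 = -36864$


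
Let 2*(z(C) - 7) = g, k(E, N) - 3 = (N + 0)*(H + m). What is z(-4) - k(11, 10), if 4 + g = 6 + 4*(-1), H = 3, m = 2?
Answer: -47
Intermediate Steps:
k(E, N) = 3 + 5*N (k(E, N) = 3 + (N + 0)*(3 + 2) = 3 + N*5 = 3 + 5*N)
g = -2 (g = -4 + (6 + 4*(-1)) = -4 + (6 - 4) = -4 + 2 = -2)
z(C) = 6 (z(C) = 7 + (½)*(-2) = 7 - 1 = 6)
z(-4) - k(11, 10) = 6 - (3 + 5*10) = 6 - (3 + 50) = 6 - 1*53 = 6 - 53 = -47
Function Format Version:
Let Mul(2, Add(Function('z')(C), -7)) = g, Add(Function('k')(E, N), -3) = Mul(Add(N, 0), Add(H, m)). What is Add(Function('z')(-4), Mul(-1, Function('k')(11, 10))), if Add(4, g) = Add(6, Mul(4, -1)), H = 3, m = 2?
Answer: -47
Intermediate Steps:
Function('k')(E, N) = Add(3, Mul(5, N)) (Function('k')(E, N) = Add(3, Mul(Add(N, 0), Add(3, 2))) = Add(3, Mul(N, 5)) = Add(3, Mul(5, N)))
g = -2 (g = Add(-4, Add(6, Mul(4, -1))) = Add(-4, Add(6, -4)) = Add(-4, 2) = -2)
Function('z')(C) = 6 (Function('z')(C) = Add(7, Mul(Rational(1, 2), -2)) = Add(7, -1) = 6)
Add(Function('z')(-4), Mul(-1, Function('k')(11, 10))) = Add(6, Mul(-1, Add(3, Mul(5, 10)))) = Add(6, Mul(-1, Add(3, 50))) = Add(6, Mul(-1, 53)) = Add(6, -53) = -47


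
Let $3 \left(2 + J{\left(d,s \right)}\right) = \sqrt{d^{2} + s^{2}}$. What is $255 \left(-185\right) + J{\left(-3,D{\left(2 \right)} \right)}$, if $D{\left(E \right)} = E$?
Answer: $-47177 + \frac{\sqrt{13}}{3} \approx -47176.0$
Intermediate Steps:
$J{\left(d,s \right)} = -2 + \frac{\sqrt{d^{2} + s^{2}}}{3}$
$255 \left(-185\right) + J{\left(-3,D{\left(2 \right)} \right)} = 255 \left(-185\right) - \left(2 - \frac{\sqrt{\left(-3\right)^{2} + 2^{2}}}{3}\right) = -47175 - \left(2 - \frac{\sqrt{9 + 4}}{3}\right) = -47175 - \left(2 - \frac{\sqrt{13}}{3}\right) = -47177 + \frac{\sqrt{13}}{3}$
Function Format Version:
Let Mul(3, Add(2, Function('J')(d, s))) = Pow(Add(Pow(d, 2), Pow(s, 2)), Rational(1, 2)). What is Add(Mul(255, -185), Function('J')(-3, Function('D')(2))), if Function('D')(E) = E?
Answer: Add(-47177, Mul(Rational(1, 3), Pow(13, Rational(1, 2)))) ≈ -47176.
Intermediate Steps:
Function('J')(d, s) = Add(-2, Mul(Rational(1, 3), Pow(Add(Pow(d, 2), Pow(s, 2)), Rational(1, 2))))
Add(Mul(255, -185), Function('J')(-3, Function('D')(2))) = Add(Mul(255, -185), Add(-2, Mul(Rational(1, 3), Pow(Add(Pow(-3, 2), Pow(2, 2)), Rational(1, 2))))) = Add(-47175, Add(-2, Mul(Rational(1, 3), Pow(Add(9, 4), Rational(1, 2))))) = Add(-47175, Add(-2, Mul(Rational(1, 3), Pow(13, Rational(1, 2))))) = Add(-47177, Mul(Rational(1, 3), Pow(13, Rational(1, 2))))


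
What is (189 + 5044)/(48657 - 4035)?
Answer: 5233/44622 ≈ 0.11727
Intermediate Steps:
(189 + 5044)/(48657 - 4035) = 5233/44622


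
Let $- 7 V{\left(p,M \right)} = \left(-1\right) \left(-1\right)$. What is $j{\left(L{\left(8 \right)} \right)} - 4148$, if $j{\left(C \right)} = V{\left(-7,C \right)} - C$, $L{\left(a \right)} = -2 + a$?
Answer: $- \frac{29079}{7} \approx -4154.1$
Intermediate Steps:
$V{\left(p,M \right)} = - \frac{1}{7}$ ($V{\left(p,M \right)} = - \frac{\left(-1\right) \left(-1\right)}{7} = \left(- \frac{1}{7}\right) 1 = - \frac{1}{7}$)
$j{\left(C \right)} = - \frac{1}{7} - C$
$j{\left(L{\left(8 \right)} \right)} - 4148 = \left(- \frac{1}{7} - \left(-2 + 8\right)\right) - 4148 = \left(- \frac{1}{7} - 6\right) - 4148 = - \frac{43}{7} - 4148 = - \frac{29079}{7}$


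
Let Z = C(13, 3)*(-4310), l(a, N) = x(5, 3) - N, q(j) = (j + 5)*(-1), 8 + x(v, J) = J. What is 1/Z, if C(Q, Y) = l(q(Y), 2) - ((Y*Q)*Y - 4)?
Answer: 1/517200 ≈ 1.9335e-6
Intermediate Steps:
x(v, J) = -8 + J
q(j) = -5 - j (q(j) = (5 + j)*(-1) = -5 - j)
l(a, N) = -5 - N (l(a, N) = (-8 + 3) - N = -5 - N)
C(Q, Y) = -3 - Q*Y**2 (C(Q, Y) = (-5 - 1*2) - ((Y*Q)*Y - 4) = (-5 - 2) - ((Q*Y)*Y - 4) = -7 - (Q*Y**2 - 4) = -7 - (-4 + Q*Y**2) = -7 + (4 - Q*Y**2) = -3 - Q*Y**2)
Z = 517200 (Z = (-3 - 1*13*3**2)*(-4310) = (-3 - 1*13*9)*(-4310) = (-3 - 117)*(-4310) = -120*(-4310) = 517200)
1/Z = 1/517200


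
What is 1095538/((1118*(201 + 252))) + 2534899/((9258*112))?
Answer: 403294784699/87523354464 ≈ 4.6078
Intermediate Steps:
1095538/((1118*(201 + 252))) + 2534899/((9258*112)) = 1095538/((1118*453)) + 2534899/1036896 = 1095538/506454 + 2534899*(1/1036896) = 1095538*(1/506454) + 2534899/1036896 = 547769/253227 + 2534899/1036896 = 403294784699/87523354464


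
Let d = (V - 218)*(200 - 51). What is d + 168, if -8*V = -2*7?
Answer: -128213/4 ≈ -32053.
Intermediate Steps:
V = 7/4 (V = -(-1)*7/4 = -1/8*(-14) = 7/4 ≈ 1.7500)
d = -128885/4 (d = (7/4 - 218)*(200 - 51) = -865/4*149 = -128885/4 ≈ -32221.)
d + 168 = -128885/4 + 168 = -128213/4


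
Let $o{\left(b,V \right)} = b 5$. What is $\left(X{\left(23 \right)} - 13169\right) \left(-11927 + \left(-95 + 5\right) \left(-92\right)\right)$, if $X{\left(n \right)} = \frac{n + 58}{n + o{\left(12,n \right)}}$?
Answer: $\frac{3985974062}{83} \approx 4.8024 \cdot 10^{7}$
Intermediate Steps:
$o{\left(b,V \right)} = 5 b$
$X{\left(n \right)} = \frac{58 + n}{60 + n}$ ($X{\left(n \right)} = \frac{n + 58}{n + 5 \cdot 12} = \frac{58 + n}{n + 60} = \frac{58 + n}{60 + n}$)
$\left(X{\left(23 \right)} - 13169\right) \left(-11927 + \left(-95 + 5\right) \left(-92\right)\right) = \left(\frac{58 + 23}{60 + 23} - 13169\right) \left(-11927 + \left(-95 + 5\right) \left(-92\right)\right) = \left(\frac{1}{83} \cdot 81 - 13169\right) \left(-11927 - -8280\right) = \left(\frac{1}{83} \cdot 81 - 13169\right) \left(-11927 + 8280\right) = \left(\frac{81}{83} - 13169\right) \left(-3647\right) = \left(- \frac{1092946}{83}\right) \left(-3647\right) = \frac{3985974062}{83}$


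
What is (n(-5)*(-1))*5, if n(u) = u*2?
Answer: 50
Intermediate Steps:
n(u) = 2*u
(n(-5)*(-1))*5 = ((2*(-5))*(-1))*5 = -10*(-1)*5 = 10*5 = 50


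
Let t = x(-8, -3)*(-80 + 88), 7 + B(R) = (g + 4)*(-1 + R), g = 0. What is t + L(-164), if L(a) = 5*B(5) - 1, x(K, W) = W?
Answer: 20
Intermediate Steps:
B(R) = -11 + 4*R (B(R) = -7 + (0 + 4)*(-1 + R) = -7 + 4*(-1 + R) = -7 + (-4 + 4*R) = -11 + 4*R)
t = -24 (t = -3*(-80 + 88) = -3*8 = -24)
L(a) = 44 (L(a) = 5*(-11 + 4*5) - 1 = 5*(-11 + 20) - 1 = 5*9 - 1 = 45 - 1 = 44)
t + L(-164) = -24 + 44 = 20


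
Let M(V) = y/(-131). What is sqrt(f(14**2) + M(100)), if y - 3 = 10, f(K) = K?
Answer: sqrt(3361853)/131 ≈ 13.996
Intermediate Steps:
y = 13 (y = 3 + 10 = 13)
M(V) = -13/131 (M(V) = 13/(-131) = 13*(-1/131) = -13/131)
sqrt(f(14**2) + M(100)) = sqrt(14**2 - 13/131) = sqrt(196 - 13/131) = sqrt(25663/131) = sqrt(3361853)/131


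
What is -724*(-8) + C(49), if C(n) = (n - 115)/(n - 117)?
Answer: 196961/34 ≈ 5793.0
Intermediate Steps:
C(n) = (-115 + n)/(-117 + n)
-724*(-8) + C(49) = -724*(-8) + (-115 + 49)/(-117 + 49) = 5792 - 66/(-68) = 5792 - 1/68*(-66) = 5792 + 33/34 = 196961/34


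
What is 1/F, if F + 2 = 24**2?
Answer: 1/574 ≈ 0.0017422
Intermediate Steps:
F = 574 (F = -2 + 24**2 = -2 + 576 = 574)
1/F = 1/574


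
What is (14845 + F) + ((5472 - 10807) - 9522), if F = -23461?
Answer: -23473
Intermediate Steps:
(14845 + F) + ((5472 - 10807) - 9522) = (14845 - 23461) + ((5472 - 10807) - 9522) = -8616 + (-5335 - 9522) = -8616 - 14857 = -23473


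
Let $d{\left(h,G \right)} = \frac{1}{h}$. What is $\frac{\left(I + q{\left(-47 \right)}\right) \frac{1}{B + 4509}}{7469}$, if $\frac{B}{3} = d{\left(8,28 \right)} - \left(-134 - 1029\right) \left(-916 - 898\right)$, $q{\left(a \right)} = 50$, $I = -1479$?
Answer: $\frac{11432}{377903712417} \approx 3.0251 \cdot 10^{-8}$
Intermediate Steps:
$B = - \frac{50632365}{8}$ ($B = 3 \left(\frac{1}{8} - \left(-134 - 1029\right) \left(-916 - 898\right)\right) = 3 \left(\frac{1}{8} - \left(-1163\right) \left(-1814\right)\right) = 3 \left(\frac{1}{8} - 2109682\right) = 3 \left(- \frac{16877455}{8}\right) = - \frac{50632365}{8} \approx -6.329 \cdot 10^{6}$)
$\frac{\left(I + q{\left(-47 \right)}\right) \frac{1}{B + 4509}}{7469} = \frac{\left(-1479 + 50\right) \frac{1}{- \frac{50632365}{8} + 4509}}{7469} = - \frac{1429}{- \frac{50596293}{8}} \cdot \frac{1}{7469} = \left(-1429\right) \left(- \frac{8}{50596293}\right) \frac{1}{7469} = \frac{11432}{50596293} \cdot \frac{1}{7469} = \frac{11432}{377903712417}$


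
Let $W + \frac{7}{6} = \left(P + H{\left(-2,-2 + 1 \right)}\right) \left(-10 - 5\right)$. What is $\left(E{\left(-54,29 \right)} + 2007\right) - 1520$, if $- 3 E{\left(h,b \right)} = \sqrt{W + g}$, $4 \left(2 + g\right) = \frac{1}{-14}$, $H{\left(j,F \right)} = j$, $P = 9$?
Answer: $487 - \frac{5 i \sqrt{30534}}{252} \approx 487.0 - 3.4671 i$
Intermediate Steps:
$g = - \frac{113}{56}$ ($g = -2 + \frac{1}{4 \left(-14\right)} = -2 + \frac{1}{4} \left(- \frac{1}{14}\right) = -2 - \frac{1}{56} = - \frac{113}{56} \approx -2.0179$)
$W = - \frac{637}{6}$ ($W = - \frac{7}{6} + \left(9 - 2\right) \left(-10 - 5\right) = - \frac{7}{6} + 7 \left(-15\right) = - \frac{7}{6} - 105 = - \frac{637}{6} \approx -106.17$)
$E{\left(h,b \right)} = - \frac{5 i \sqrt{30534}}{252}$ ($E{\left(h,b \right)} = - \frac{\sqrt{- \frac{637}{6} - \frac{113}{56}}}{3} = - \frac{\sqrt{- \frac{18175}{168}}}{3} = - \frac{\frac{5}{84} i \sqrt{30534}}{3} = - \frac{5 i \sqrt{30534}}{252}$)
$\left(E{\left(-54,29 \right)} + 2007\right) - 1520 = \left(- \frac{5 i \sqrt{30534}}{252} + 2007\right) - 1520 = \left(2007 - \frac{5 i \sqrt{30534}}{252}\right) - 1520 = 487 - \frac{5 i \sqrt{30534}}{252}$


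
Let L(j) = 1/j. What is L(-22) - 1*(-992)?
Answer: 21823/22 ≈ 991.95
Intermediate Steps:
L(-22) - 1*(-992) = 1/(-22) - 1*(-992) = -1/22 + 992 = 21823/22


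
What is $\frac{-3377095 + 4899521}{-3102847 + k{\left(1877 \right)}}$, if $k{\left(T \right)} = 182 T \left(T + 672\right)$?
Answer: $\frac{1522426}{867671239} \approx 0.0017546$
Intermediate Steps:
$k{\left(T \right)} = 182 T \left(672 + T\right)$
$\frac{-3377095 + 4899521}{-3102847 + k{\left(1877 \right)}} = \frac{-3377095 + 4899521}{-3102847 + 182 \cdot 1877 \left(672 + 1877\right)} = \frac{1522426}{-3102847 + 182 \cdot 1877 \cdot 2549} = \frac{1522426}{-3102847 + 870774086} = \frac{1522426}{867671239}$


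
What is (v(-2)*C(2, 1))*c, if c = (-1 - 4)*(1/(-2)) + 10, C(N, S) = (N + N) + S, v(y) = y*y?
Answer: 250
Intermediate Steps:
v(y) = y²
C(N, S) = S + 2*N (C(N, S) = 2*N + S = S + 2*N)
c = 25/2 (c = -5*(-1)/2 + 10 = -5*(-½) + 10 = 5/2 + 10 = 25/2 ≈ 12.500)
(v(-2)*C(2, 1))*c = ((-2)²*(1 + 2*2))*(25/2) = (4*(1 + 4))*(25/2) = (4*5)*(25/2) = 20*(25/2) = 250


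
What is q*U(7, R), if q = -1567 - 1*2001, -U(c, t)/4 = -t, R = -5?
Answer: 71360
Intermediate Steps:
U(c, t) = 4*t (U(c, t) = -(-4)*t = 4*t)
q = -3568 (q = -1567 - 2001 = -3568)
q*U(7, R) = -14272*(-5) = -3568*(-20) = 71360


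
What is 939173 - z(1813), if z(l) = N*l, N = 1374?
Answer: -1551889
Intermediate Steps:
z(l) = 1374*l
939173 - z(1813) = 939173 - 1374*1813 = 939173 - 1*2491062 = 939173 - 2491062 = -1551889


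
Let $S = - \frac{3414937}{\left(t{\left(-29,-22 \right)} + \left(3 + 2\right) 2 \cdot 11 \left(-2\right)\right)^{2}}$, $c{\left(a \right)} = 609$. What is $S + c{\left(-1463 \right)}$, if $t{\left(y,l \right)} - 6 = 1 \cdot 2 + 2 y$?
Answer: $\frac{40981163}{72900} \approx 562.16$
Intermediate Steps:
$t{\left(y,l \right)} = 8 + 2 y$ ($t{\left(y,l \right)} = 6 + \left(1 \cdot 2 + 2 y\right) = 6 + \left(2 + 2 y\right) = 8 + 2 y$)
$S = - \frac{3414937}{72900}$ ($S = - \frac{3414937}{\left(\left(8 + 2 \left(-29\right)\right) + \left(3 + 2\right) 2 \cdot 11 \left(-2\right)\right)^{2}} = - \frac{3414937}{\left(\left(8 - 58\right) + 5 \cdot 2 \cdot 11 \left(-2\right)\right)^{2}} = - \frac{3414937}{\left(-50 + 10 \cdot 11 \left(-2\right)\right)^{2}} = - \frac{3414937}{\left(-50 + 110 \left(-2\right)\right)^{2}} = - \frac{3414937}{\left(-50 - 220\right)^{2}} = - \frac{3414937}{\left(-270\right)^{2}} = - \frac{3414937}{72900} \approx -46.844$)
$S + c{\left(-1463 \right)} = - \frac{3414937}{72900} + 609 = \frac{40981163}{72900}$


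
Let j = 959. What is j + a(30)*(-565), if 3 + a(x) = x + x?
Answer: -31246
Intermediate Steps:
a(x) = -3 + 2*x (a(x) = -3 + (x + x) = -3 + 2*x)
j + a(30)*(-565) = 959 + (-3 + 2*30)*(-565) = 959 + (-3 + 60)*(-565) = 959 + 57*(-565) = 959 - 32205 = -31246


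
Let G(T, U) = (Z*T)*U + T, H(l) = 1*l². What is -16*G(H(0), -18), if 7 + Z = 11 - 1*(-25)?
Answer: 0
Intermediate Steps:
Z = 29 (Z = -7 + (11 - 1*(-25)) = -7 + (11 + 25) = -7 + 36 = 29)
H(l) = l²
G(T, U) = T + 29*T*U (G(T, U) = (29*T)*U + T = 29*T*U + T = T + 29*T*U)
-16*G(H(0), -18) = -16*0²*(1 + 29*(-18)) = -0*(1 - 522) = -0*(-521) = -16*0 = 0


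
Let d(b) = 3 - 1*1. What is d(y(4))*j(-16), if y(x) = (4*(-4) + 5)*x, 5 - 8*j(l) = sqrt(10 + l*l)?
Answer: 5/4 - sqrt(266)/4 ≈ -2.8274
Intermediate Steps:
j(l) = 5/8 - sqrt(10 + l**2)/8 (j(l) = 5/8 - sqrt(10 + l*l)/8 = 5/8 - sqrt(10 + l**2)/8)
y(x) = -11*x (y(x) = (-16 + 5)*x = -11*x)
d(b) = 2 (d(b) = 3 - 1 = 2)
d(y(4))*j(-16) = 2*(5/8 - sqrt(10 + (-16)**2)/8) = 2*(5/8 - sqrt(10 + 256)/8) = 2*(5/8 - sqrt(266)/8) = 5/4 - sqrt(266)/4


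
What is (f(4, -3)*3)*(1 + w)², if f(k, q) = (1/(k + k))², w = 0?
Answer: 3/64 ≈ 0.046875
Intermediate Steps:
f(k, q) = 1/(4*k²) (f(k, q) = (1/(2*k))² = 1/(4*k²))
(f(4, -3)*3)*(1 + w)² = (((¼)/4²)*3)*(1 + 0)² = (((¼)*(1/16))*3)*1² = ((1/64)*3)*1 = (3/64)*1 = 3/64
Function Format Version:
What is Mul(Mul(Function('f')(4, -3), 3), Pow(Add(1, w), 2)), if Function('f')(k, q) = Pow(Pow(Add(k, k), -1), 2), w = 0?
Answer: Rational(3, 64) ≈ 0.046875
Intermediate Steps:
Function('f')(k, q) = Mul(Rational(1, 4), Pow(k, -2)) (Function('f')(k, q) = Pow(Pow(Mul(2, k), -1), 2) = Pow(Mul(Rational(1, 2), Pow(k, -1)), 2) = Mul(Rational(1, 4), Pow(k, -2)))
Mul(Mul(Function('f')(4, -3), 3), Pow(Add(1, w), 2)) = Mul(Mul(Mul(Rational(1, 4), Pow(4, -2)), 3), Pow(Add(1, 0), 2)) = Mul(Mul(Mul(Rational(1, 4), Rational(1, 16)), 3), Pow(1, 2)) = Mul(Mul(Rational(1, 64), 3), 1) = Mul(Rational(3, 64), 1) = Rational(3, 64)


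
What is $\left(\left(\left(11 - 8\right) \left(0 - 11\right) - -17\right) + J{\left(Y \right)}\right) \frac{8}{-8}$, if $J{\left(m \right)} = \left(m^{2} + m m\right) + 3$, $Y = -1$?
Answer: $11$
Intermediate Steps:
$J{\left(m \right)} = 3 + 2 m^{2}$ ($J{\left(m \right)} = \left(m^{2} + m^{2}\right) + 3 = 2 m^{2} + 3 = 3 + 2 m^{2}$)
$\left(\left(\left(11 - 8\right) \left(0 - 11\right) - -17\right) + J{\left(Y \right)}\right) \frac{8}{-8} = \left(\left(\left(11 - 8\right) \left(0 - 11\right) - -17\right) + \left(3 + 2 \left(-1\right)^{2}\right)\right) \frac{8}{-8} = \left(\left(3 \left(-11\right) + 17\right) + \left(3 + 2 \cdot 1\right)\right) 8 \left(- \frac{1}{8}\right) = \left(\left(-33 + 17\right) + \left(3 + 2\right)\right) \left(-1\right) = \left(-16 + 5\right) \left(-1\right) = \left(-11\right) \left(-1\right) = 11$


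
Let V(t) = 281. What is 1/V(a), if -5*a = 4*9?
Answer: 1/281 ≈ 0.0035587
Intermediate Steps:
a = -36/5 (a = -4*9/5 = -⅕*36 = -36/5 ≈ -7.2000)
1/V(a) = 1/281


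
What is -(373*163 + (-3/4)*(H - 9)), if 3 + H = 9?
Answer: -243205/4 ≈ -60801.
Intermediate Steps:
H = 6 (H = -3 + 9 = 6)
-(373*163 + (-3/4)*(H - 9)) = -(373*163 + (-3/4)*(6 - 9)) = -(60799 - 3*¼*(-3)) = -(60799 - ¾*(-3)) = -(60799 + 9/4) = -1*243205/4 = -243205/4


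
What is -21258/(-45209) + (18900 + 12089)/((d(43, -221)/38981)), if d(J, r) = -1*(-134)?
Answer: 54611670535253/6058006 ≈ 9.0148e+6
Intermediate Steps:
d(J, r) = 134
-21258/(-45209) + (18900 + 12089)/((d(43, -221)/38981)) = -21258/(-45209) + (18900 + 12089)/((134/38981)) = -21258*(-1/45209) + 30989/((134*(1/38981))) = 21258/45209 + 30989/(134/38981) = 21258/45209 + 30989*(38981/134) = 21258/45209 + 1207982209/134 = 54611670535253/6058006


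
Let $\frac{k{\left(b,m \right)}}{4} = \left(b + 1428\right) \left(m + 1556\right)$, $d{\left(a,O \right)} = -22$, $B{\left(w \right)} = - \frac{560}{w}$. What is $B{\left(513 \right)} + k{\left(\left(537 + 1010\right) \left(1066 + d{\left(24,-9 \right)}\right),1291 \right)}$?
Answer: $\frac{9443640757264}{513} \approx 1.8409 \cdot 10^{10}$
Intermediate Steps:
$k{\left(b,m \right)} = 4 \left(1428 + b\right) \left(1556 + m\right)$ ($k{\left(b,m \right)} = 4 \left(b + 1428\right) \left(m + 1556\right) = 4 \left(1428 + b\right) \left(1556 + m\right)$)
$B{\left(513 \right)} + k{\left(\left(537 + 1010\right) \left(1066 + d{\left(24,-9 \right)}\right),1291 \right)} = - \frac{560}{513} + \left(8887872 + 5712 \cdot 1291 + 6224 \left(537 + 1010\right) \left(1066 - 22\right) + 4 \left(537 + 1010\right) \left(1066 - 22\right) 1291\right) = \left(-560\right) \frac{1}{513} + \left(8887872 + 7374192 + 6224 \cdot 1547 \cdot 1044 + 4 \cdot 1547 \cdot 1044 \cdot 1291\right) = - \frac{560}{513} + \left(8887872 + 7374192 + 6224 \cdot 1615068 + 4 \cdot 1615068 \cdot 1291\right) = - \frac{560}{513} + \left(8887872 + 7374192 + 10052183232 + 8340211152\right) = - \frac{560}{513} + 18408656448 = \frac{9443640757264}{513}$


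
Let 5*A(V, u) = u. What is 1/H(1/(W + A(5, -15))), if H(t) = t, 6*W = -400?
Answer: -209/3 ≈ -69.667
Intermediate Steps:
A(V, u) = u/5
W = -200/3 (W = (⅙)*(-400) = -200/3 ≈ -66.667)
1/H(1/(W + A(5, -15))) = 1/(1/(-200/3 + (⅕)*(-15))) = 1/(1/(-200/3 - 3)) = 1/(1/(-209/3)) = 1/(-3/209) = -209/3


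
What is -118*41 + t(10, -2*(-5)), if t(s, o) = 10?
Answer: -4828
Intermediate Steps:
-118*41 + t(10, -2*(-5)) = -118*41 + 10 = -4838 + 10 = -4828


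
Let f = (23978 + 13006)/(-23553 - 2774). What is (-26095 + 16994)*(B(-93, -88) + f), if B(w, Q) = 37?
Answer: -8528683615/26327 ≈ -3.2395e+5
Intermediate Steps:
f = -36984/26327 (f = 36984/(-26327) = 36984*(-1/26327) = -36984/26327 ≈ -1.4048)
(-26095 + 16994)*(B(-93, -88) + f) = (-26095 + 16994)*(37 - 36984/26327) = -9101*937115/26327 = -8528683615/26327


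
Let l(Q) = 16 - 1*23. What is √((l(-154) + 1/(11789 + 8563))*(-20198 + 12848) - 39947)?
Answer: √2067898403/424 ≈ 107.25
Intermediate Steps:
l(Q) = -7 (l(Q) = 16 - 23 = -7)
√((l(-154) + 1/(11789 + 8563))*(-20198 + 12848) - 39947) = √((-7 + 1/(11789 + 8563))*(-20198 + 12848) - 39947) = √((-7 + 1/20352)*(-7350) - 39947) = √(-142463/20352*(-7350) - 39947) = √(174517175/3392 - 39947) = √(39016951/3392) = √2067898403/424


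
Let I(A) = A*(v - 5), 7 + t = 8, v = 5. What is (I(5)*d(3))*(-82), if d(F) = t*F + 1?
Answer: 0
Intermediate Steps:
t = 1 (t = -7 + 8 = 1)
d(F) = 1 + F (d(F) = 1*F + 1 = F + 1 = 1 + F)
I(A) = 0 (I(A) = A*(5 - 5) = A*0 = 0)
(I(5)*d(3))*(-82) = (0*(1 + 3))*(-82) = (0*4)*(-82) = 0*(-82) = 0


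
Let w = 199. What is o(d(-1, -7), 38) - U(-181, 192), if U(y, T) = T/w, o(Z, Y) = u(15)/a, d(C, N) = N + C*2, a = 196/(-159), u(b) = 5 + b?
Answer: -167613/9751 ≈ -17.189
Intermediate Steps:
a = -196/159 (a = 196*(-1/159) = -196/159 ≈ -1.2327)
d(C, N) = N + 2*C
o(Z, Y) = -795/49 (o(Z, Y) = (5 + 15)/(-196/159) = 20*(-159/196) = -795/49)
U(y, T) = T/199
o(d(-1, -7), 38) - U(-181, 192) = -795/49 - 192/199 = -167613/9751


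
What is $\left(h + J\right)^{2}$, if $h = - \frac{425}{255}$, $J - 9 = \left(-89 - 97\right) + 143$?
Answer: $\frac{11449}{9} \approx 1272.1$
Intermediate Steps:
$J = -34$ ($J = 9 + \left(\left(-89 - 97\right) + 143\right) = 9 + \left(-186 + 143\right) = 9 - 43 = -34$)
$h = - \frac{5}{3}$ ($h = \left(-425\right) \frac{1}{255} = - \frac{5}{3} \approx -1.6667$)
$\left(h + J\right)^{2} = \left(- \frac{5}{3} - 34\right)^{2} = \left(- \frac{107}{3}\right)^{2} = \frac{11449}{9}$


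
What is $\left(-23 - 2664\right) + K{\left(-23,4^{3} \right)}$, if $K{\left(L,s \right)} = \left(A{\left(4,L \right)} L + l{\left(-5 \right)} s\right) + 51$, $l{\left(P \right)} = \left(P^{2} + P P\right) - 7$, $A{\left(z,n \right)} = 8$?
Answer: $-68$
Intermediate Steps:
$l{\left(P \right)} = -7 + 2 P^{2}$ ($l{\left(P \right)} = \left(P^{2} + P^{2}\right) - 7 = 2 P^{2} - 7 = -7 + 2 P^{2}$)
$K{\left(L,s \right)} = 51 + 8 L + 43 s$ ($K{\left(L,s \right)} = \left(8 L + \left(-7 + 2 \left(-5\right)^{2}\right) s\right) + 51 = \left(8 L + \left(-7 + 2 \cdot 25\right) s\right) + 51 = \left(8 L + \left(-7 + 50\right) s\right) + 51 = \left(8 L + 43 s\right) + 51 = 51 + 8 L + 43 s$)
$\left(-23 - 2664\right) + K{\left(-23,4^{3} \right)} = \left(-23 - 2664\right) + \left(51 + 8 \left(-23\right) + 43 \cdot 4^{3}\right) = -2687 + \left(51 - 184 + 43 \cdot 64\right) = -2687 + \left(51 - 184 + 2752\right) = -2687 + 2619 = -68$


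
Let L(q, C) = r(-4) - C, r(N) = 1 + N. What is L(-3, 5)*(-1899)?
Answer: 15192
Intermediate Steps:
L(q, C) = -3 - C (L(q, C) = (1 - 4) - C = -3 - C)
L(-3, 5)*(-1899) = (-3 - 1*5)*(-1899) = (-3 - 5)*(-1899) = -8*(-1899) = 15192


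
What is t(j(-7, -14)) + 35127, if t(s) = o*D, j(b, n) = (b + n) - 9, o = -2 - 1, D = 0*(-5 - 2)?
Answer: 35127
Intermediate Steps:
D = 0 (D = 0*(-7) = 0)
o = -3
j(b, n) = -9 + b + n
t(s) = 0 (t(s) = -3*0 = 0)
t(j(-7, -14)) + 35127 = 0 + 35127 = 35127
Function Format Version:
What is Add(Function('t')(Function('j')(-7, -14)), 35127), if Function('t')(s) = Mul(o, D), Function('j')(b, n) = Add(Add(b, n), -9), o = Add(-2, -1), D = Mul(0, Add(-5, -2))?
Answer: 35127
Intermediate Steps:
D = 0 (D = Mul(0, -7) = 0)
o = -3
Function('j')(b, n) = Add(-9, b, n)
Function('t')(s) = 0 (Function('t')(s) = Mul(-3, 0) = 0)
Add(Function('t')(Function('j')(-7, -14)), 35127) = Add(0, 35127) = 35127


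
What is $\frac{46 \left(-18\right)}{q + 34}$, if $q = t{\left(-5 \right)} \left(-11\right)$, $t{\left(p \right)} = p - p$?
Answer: $- \frac{414}{17} \approx -24.353$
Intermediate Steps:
$t{\left(p \right)} = 0$
$q = 0$ ($q = 0 \left(-11\right) = 0$)
$\frac{46 \left(-18\right)}{q + 34} = \frac{46 \left(-18\right)}{0 + 34} = - \frac{828}{34} = \left(-828\right) \frac{1}{34} = - \frac{414}{17}$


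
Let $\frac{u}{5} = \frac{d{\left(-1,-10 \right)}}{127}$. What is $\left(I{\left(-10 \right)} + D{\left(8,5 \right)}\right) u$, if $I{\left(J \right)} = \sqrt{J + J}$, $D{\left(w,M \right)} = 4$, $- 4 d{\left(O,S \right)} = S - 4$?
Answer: $\frac{70}{127} + \frac{35 i \sqrt{5}}{127} \approx 0.55118 + 0.61624 i$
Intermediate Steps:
$d{\left(O,S \right)} = 1 - \frac{S}{4}$ ($d{\left(O,S \right)} = - \frac{S - 4}{4} = - \frac{-4 + S}{4} = 1 - \frac{S}{4}$)
$I{\left(J \right)} = \sqrt{2} \sqrt{J}$ ($I{\left(J \right)} = \sqrt{2 J} = \sqrt{2} \sqrt{J}$)
$u = \frac{35}{254}$ ($u = 5 \frac{1 - - \frac{5}{2}}{127} = 5 \left(1 + \frac{5}{2}\right) \frac{1}{127} = 5 \cdot \frac{7}{2} \cdot \frac{1}{127} = 5 \cdot \frac{7}{254} = \frac{35}{254} \approx 0.1378$)
$\left(I{\left(-10 \right)} + D{\left(8,5 \right)}\right) u = \left(\sqrt{2} \sqrt{-10} + 4\right) \frac{35}{254} = \left(\sqrt{2} i \sqrt{10} + 4\right) \frac{35}{254} = \left(2 i \sqrt{5} + 4\right) \frac{35}{254} = \left(4 + 2 i \sqrt{5}\right) \frac{35}{254} = \frac{70}{127} + \frac{35 i \sqrt{5}}{127}$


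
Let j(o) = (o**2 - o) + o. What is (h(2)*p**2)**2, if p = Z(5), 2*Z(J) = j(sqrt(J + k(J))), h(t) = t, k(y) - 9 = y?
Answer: 130321/4 ≈ 32580.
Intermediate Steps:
k(y) = 9 + y
j(o) = o**2
Z(J) = 9/2 + J (Z(J) = (sqrt(J + (9 + J)))**2/2 = (sqrt(9 + 2*J))**2/2 = (9 + 2*J)/2 = 9/2 + J)
p = 19/2 (p = 9/2 + 5 = 19/2 ≈ 9.5000)
(h(2)*p**2)**2 = (2*(19/2)**2)**2 = (2*(361/4))**2 = (361/2)**2 = 130321/4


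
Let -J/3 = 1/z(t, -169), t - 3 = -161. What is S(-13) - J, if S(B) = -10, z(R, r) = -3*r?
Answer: -1689/169 ≈ -9.9941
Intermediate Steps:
t = -158 (t = 3 - 161 = -158)
J = -1/169 (J = -3/((-3*(-169))) = -3/507 = -3*1/507 = -1/169 ≈ -0.0059172)
S(-13) - J = -10 - 1*(-1/169) = -10 + 1/169 = -1689/169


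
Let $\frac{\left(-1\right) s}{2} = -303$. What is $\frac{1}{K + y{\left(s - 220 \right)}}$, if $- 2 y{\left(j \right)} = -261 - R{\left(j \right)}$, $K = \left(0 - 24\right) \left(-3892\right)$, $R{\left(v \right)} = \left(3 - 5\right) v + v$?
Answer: $\frac{2}{186691} \approx 1.0713 \cdot 10^{-5}$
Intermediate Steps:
$R{\left(v \right)} = - v$ ($R{\left(v \right)} = \left(3 - 5\right) v + v = - 2 v + v = - v$)
$s = 606$ ($s = \left(-2\right) \left(-303\right) = 606$)
$K = 93408$ ($K = \left(0 - 24\right) \left(-3892\right) = \left(-24\right) \left(-3892\right) = 93408$)
$y{\left(j \right)} = \frac{261}{2} - \frac{j}{2}$ ($y{\left(j \right)} = - \frac{-261 - - j}{2} = - \frac{-261 + j}{2} = \frac{261}{2} - \frac{j}{2}$)
$\frac{1}{K + y{\left(s - 220 \right)}} = \frac{1}{93408 + \left(\frac{261}{2} - \frac{606 - 220}{2}\right)} = \frac{1}{93408 + \left(\frac{261}{2} - 193\right)} = \frac{1}{93408 - \frac{125}{2}} = \frac{1}{\frac{186691}{2}} = \frac{2}{186691}$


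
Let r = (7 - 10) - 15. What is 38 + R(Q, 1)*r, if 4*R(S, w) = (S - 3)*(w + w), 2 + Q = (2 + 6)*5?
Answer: -277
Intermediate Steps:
Q = 38 (Q = -2 + (2 + 6)*5 = -2 + 8*5 = -2 + 40 = 38)
R(S, w) = w*(-3 + S)/2 (R(S, w) = ((S - 3)*(w + w))/4 = ((-3 + S)*(2*w))/4 = (2*w*(-3 + S))/4 = w*(-3 + S)/2)
r = -18 (r = -3 - 15 = -18)
38 + R(Q, 1)*r = 38 + ((½)*1*(-3 + 38))*(-18) = 38 + ((½)*1*35)*(-18) = 38 + (35/2)*(-18) = 38 - 315 = -277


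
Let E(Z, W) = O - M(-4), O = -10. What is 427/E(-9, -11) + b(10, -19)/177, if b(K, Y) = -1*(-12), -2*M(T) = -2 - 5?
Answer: -50278/1593 ≈ -31.562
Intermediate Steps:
M(T) = 7/2 (M(T) = -(-2 - 5)/2 = -½*(-7) = 7/2)
E(Z, W) = -27/2 (E(Z, W) = -10 - 1*7/2 = -10 - 7/2 = -27/2)
b(K, Y) = 12
427/E(-9, -11) + b(10, -19)/177 = 427/(-27/2) + 12/177 = 427*(-2/27) + 12*(1/177) = -854/27 + 4/59 = -50278/1593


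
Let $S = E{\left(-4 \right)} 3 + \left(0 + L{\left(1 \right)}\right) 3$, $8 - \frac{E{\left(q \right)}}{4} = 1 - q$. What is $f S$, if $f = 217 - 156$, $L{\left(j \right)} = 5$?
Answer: $3111$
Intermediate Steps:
$E{\left(q \right)} = 28 + 4 q$ ($E{\left(q \right)} = 32 - 4 \left(1 - q\right) = 32 + \left(-4 + 4 q\right) = 28 + 4 q$)
$f = 61$
$S = 51$ ($S = \left(28 + 4 \left(-4\right)\right) 3 + \left(0 + 5\right) 3 = \left(28 - 16\right) 3 + 5 \cdot 3 = 12 \cdot 3 + 15 = 36 + 15 = 51$)
$f S = 61 \cdot 51 = 3111$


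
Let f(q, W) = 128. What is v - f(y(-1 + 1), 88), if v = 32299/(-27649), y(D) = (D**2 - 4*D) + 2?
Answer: -3571371/27649 ≈ -129.17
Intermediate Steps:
y(D) = 2 + D**2 - 4*D
v = -32299/27649 (v = 32299*(-1/27649) = -32299/27649 ≈ -1.1682)
v - f(y(-1 + 1), 88) = -32299/27649 - 1*128 = -32299/27649 - 128 = -3571371/27649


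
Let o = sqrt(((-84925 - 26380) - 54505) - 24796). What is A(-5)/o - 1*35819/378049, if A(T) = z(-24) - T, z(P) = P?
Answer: -5117/54007 + 19*I*sqrt(190606)/190606 ≈ -0.094747 + 0.04352*I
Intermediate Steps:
o = I*sqrt(190606) (o = sqrt((-111305 - 54505) - 24796) = sqrt(-165810 - 24796) = sqrt(-190606) = I*sqrt(190606) ≈ 436.58*I)
A(T) = -24 - T
A(-5)/o - 1*35819/378049 = (-24 - 1*(-5))/((I*sqrt(190606))) - 1*35819/378049 = (-24 + 5)*(-I*sqrt(190606)/190606) - 35819*1/378049 = -(-19)*I*sqrt(190606)/190606 - 5117/54007 = 19*I*sqrt(190606)/190606 - 5117/54007 = -5117/54007 + 19*I*sqrt(190606)/190606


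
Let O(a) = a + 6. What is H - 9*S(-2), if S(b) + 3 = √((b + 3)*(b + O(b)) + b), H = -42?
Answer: -15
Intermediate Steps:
O(a) = 6 + a
S(b) = -3 + √(b + (3 + b)*(6 + 2*b)) (S(b) = -3 + √((b + 3)*(b + (6 + b)) + b) = -3 + √((3 + b)*(6 + 2*b) + b) = -3 + √(b + (3 + b)*(6 + 2*b)))
H - 9*S(-2) = -42 - 9*(-3 + √(18 + 2*(-2)² + 13*(-2))) = -42 - 9*(-3 + √(18 + 2*4 - 26)) = -42 - 9*(-3 + √(18 + 8 - 26)) = -42 - 9*(-3 + √0) = -42 - 9*(-3 + 0) = -42 - 9*(-3) = -42 + 27 = -15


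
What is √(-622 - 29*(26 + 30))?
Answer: I*√2246 ≈ 47.392*I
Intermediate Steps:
√(-622 - 29*(26 + 30)) = √(-622 - 29*56) = √(-622 - 1624) = √(-2246) = I*√2246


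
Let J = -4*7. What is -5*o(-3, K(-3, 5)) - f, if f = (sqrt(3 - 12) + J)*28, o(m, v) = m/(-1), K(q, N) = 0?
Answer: 769 - 84*I ≈ 769.0 - 84.0*I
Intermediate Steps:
J = -28
o(m, v) = -m (o(m, v) = m*(-1) = -m)
f = -784 + 84*I (f = (sqrt(3 - 12) - 28)*28 = (sqrt(-9) - 28)*28 = (3*I - 28)*28 = (-28 + 3*I)*28 = -784 + 84*I ≈ -784.0 + 84.0*I)
-5*o(-3, K(-3, 5)) - f = -(-5)*(-3) - (-784 + 84*I) = -5*3 + (784 - 84*I) = -15 + (784 - 84*I) = 769 - 84*I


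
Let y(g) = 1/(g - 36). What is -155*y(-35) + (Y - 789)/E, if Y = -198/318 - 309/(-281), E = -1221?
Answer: 1217453766/430363021 ≈ 2.8289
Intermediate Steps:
y(g) = 1/(-36 + g)
Y = 7104/14893 (Y = -198*1/318 - 309*(-1/281) = -33/53 + 309/281 = 7104/14893 ≈ 0.47700)
-155*y(-35) + (Y - 789)/E = -155/(-36 - 35) + (7104/14893 - 789)/(-1221) = -155/(-71) - 11743473/14893*(-1/1221) = -155*(-1/71) + 3914491/6061451 = 155/71 + 3914491/6061451 = 1217453766/430363021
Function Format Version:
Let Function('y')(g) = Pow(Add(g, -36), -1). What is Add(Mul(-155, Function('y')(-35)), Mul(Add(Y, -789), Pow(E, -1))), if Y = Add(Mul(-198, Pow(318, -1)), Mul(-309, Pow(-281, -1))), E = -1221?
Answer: Rational(1217453766, 430363021) ≈ 2.8289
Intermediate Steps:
Function('y')(g) = Pow(Add(-36, g), -1)
Y = Rational(7104, 14893) (Y = Add(Mul(-198, Rational(1, 318)), Mul(-309, Rational(-1, 281))) = Add(Rational(-33, 53), Rational(309, 281)) = Rational(7104, 14893) ≈ 0.47700)
Add(Mul(-155, Function('y')(-35)), Mul(Add(Y, -789), Pow(E, -1))) = Add(Mul(-155, Pow(Add(-36, -35), -1)), Mul(Add(Rational(7104, 14893), -789), Pow(-1221, -1))) = Add(Mul(-155, Pow(-71, -1)), Mul(Rational(-11743473, 14893), Rational(-1, 1221))) = Add(Mul(-155, Rational(-1, 71)), Rational(3914491, 6061451)) = Add(Rational(155, 71), Rational(3914491, 6061451)) = Rational(1217453766, 430363021)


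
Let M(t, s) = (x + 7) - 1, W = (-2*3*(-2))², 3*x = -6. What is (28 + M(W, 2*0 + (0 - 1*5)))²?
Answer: 1024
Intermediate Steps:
x = -2 (x = (⅓)*(-6) = -2)
W = 144 (W = (-6*(-2))² = 12² = 144)
M(t, s) = 4 (M(t, s) = (-2 + 7) - 1 = 5 - 1 = 4)
(28 + M(W, 2*0 + (0 - 1*5)))² = (28 + 4)² = 32² = 1024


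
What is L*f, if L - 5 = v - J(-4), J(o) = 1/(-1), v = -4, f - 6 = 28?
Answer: 68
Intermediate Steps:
f = 34 (f = 6 + 28 = 34)
J(o) = -1
L = 2 (L = 5 + (-4 - 1*(-1)) = 5 + (-4 + 1) = 5 - 3 = 2)
L*f = 2*34 = 68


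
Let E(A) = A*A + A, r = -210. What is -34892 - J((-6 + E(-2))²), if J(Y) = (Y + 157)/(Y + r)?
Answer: -6768875/194 ≈ -34891.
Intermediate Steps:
E(A) = A + A² (E(A) = A² + A = A + A²)
J(Y) = (157 + Y)/(-210 + Y) (J(Y) = (Y + 157)/(Y - 210) = (157 + Y)/(-210 + Y))
-34892 - J((-6 + E(-2))²) = -34892 - (157 + (-6 - 2*(1 - 2))²)/(-210 + (-6 - 2*(1 - 2))²) = -34892 - (157 + (-6 - 2*(-1))²)/(-210 + (-6 - 2*(-1))²) = -34892 - (157 + (-6 + 2)²)/(-210 + (-6 + 2)²) = -34892 - (157 + (-4)²)/(-210 + (-4)²) = -34892 - (157 + 16)/(-210 + 16) = -34892 - 173/(-194) = -34892 - (-1)*173/194 = -34892 - 1*(-173/194) = -34892 + 173/194 = -6768875/194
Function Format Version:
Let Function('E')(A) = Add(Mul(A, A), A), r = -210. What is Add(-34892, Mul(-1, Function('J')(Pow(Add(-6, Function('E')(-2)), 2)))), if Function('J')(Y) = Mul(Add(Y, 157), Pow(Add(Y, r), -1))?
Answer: Rational(-6768875, 194) ≈ -34891.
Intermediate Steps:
Function('E')(A) = Add(A, Pow(A, 2)) (Function('E')(A) = Add(Pow(A, 2), A) = Add(A, Pow(A, 2)))
Function('J')(Y) = Mul(Pow(Add(-210, Y), -1), Add(157, Y)) (Function('J')(Y) = Mul(Add(Y, 157), Pow(Add(Y, -210), -1)) = Mul(Add(157, Y), Pow(Add(-210, Y), -1)) = Mul(Pow(Add(-210, Y), -1), Add(157, Y)))
Add(-34892, Mul(-1, Function('J')(Pow(Add(-6, Function('E')(-2)), 2)))) = Add(-34892, Mul(-1, Mul(Pow(Add(-210, Pow(Add(-6, Mul(-2, Add(1, -2))), 2)), -1), Add(157, Pow(Add(-6, Mul(-2, Add(1, -2))), 2))))) = Add(-34892, Mul(-1, Mul(Pow(Add(-210, Pow(Add(-6, Mul(-2, -1)), 2)), -1), Add(157, Pow(Add(-6, Mul(-2, -1)), 2))))) = Add(-34892, Mul(-1, Mul(Pow(Add(-210, Pow(Add(-6, 2), 2)), -1), Add(157, Pow(Add(-6, 2), 2))))) = Add(-34892, Mul(-1, Mul(Pow(Add(-210, Pow(-4, 2)), -1), Add(157, Pow(-4, 2))))) = Add(-34892, Mul(-1, Mul(Pow(Add(-210, 16), -1), Add(157, 16)))) = Add(-34892, Mul(-1, Mul(Pow(-194, -1), 173))) = Add(-34892, Mul(-1, Mul(Rational(-1, 194), 173))) = Add(-34892, Mul(-1, Rational(-173, 194))) = Add(-34892, Rational(173, 194)) = Rational(-6768875, 194)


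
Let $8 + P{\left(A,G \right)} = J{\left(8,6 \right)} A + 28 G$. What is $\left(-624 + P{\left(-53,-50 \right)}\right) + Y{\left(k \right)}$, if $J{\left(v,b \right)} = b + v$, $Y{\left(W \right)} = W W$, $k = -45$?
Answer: $-749$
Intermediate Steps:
$Y{\left(W \right)} = W^{2}$
$P{\left(A,G \right)} = -8 + 14 A + 28 G$ ($P{\left(A,G \right)} = -8 + \left(\left(6 + 8\right) A + 28 G\right) = -8 + \left(14 A + 28 G\right) = -8 + 14 A + 28 G$)
$\left(-624 + P{\left(-53,-50 \right)}\right) + Y{\left(k \right)} = \left(-624 + \left(-8 + 14 \left(-53\right) + 28 \left(-50\right)\right)\right) + \left(-45\right)^{2} = \left(-624 - 2150\right) + 2025 = -2774 + 2025 = -749$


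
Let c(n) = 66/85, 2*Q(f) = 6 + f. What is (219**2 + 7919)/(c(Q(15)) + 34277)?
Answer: 4749800/2913611 ≈ 1.6302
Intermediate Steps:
Q(f) = 3 + f/2 (Q(f) = (6 + f)/2 = 3 + f/2)
c(n) = 66/85 (c(n) = 66*(1/85) = 66/85)
(219**2 + 7919)/(c(Q(15)) + 34277) = (219**2 + 7919)/(66/85 + 34277) = (47961 + 7919)/(2913611/85) = 55880*(85/2913611) = 4749800/2913611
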